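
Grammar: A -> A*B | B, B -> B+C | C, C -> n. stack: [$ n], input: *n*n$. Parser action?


'n' on top is the handle for C -> n
Action: reduce (C -> n)


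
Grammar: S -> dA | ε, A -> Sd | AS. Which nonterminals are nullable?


A nonterminal is nullable iff some alternative derives ε (directly, or every symbol in it is nullable)
Nullable: {S}


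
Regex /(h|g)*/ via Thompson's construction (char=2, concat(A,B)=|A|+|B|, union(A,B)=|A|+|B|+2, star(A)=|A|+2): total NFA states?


Syntax tree has 2 char leaf(s), 1 union(s), 1 star(s)
chars contribute 2×2 = 4; each union adds +2; each star adds +2
Total: 4 + 2 + 2 = 8 states


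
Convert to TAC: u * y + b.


Break into single-operator statements:
t1 = u * y
t2 = t1 + b


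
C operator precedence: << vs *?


'*' is multiplicative (level 10); '<<' is shift (level 8)
Higher level binds tighter
'*' has higher precedence than '<<'


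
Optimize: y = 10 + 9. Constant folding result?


10 + 9 = 19 at compile time
Optimized: y = 19


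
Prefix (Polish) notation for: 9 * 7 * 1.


left-to-right (same/higher precedence on left): tree is (* (* 9 7) 1)
Prefix: * * 9 7 1


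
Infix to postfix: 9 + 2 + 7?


Left to right (same or higher precedence on left)
Postfix: 9 2 + 7 +


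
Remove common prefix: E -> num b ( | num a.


Common prefix: 'num'
Factored: E -> num E', E' -> b ( | a


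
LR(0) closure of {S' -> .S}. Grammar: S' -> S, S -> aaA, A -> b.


Start: S' -> .S
For each item with dot before a nonterminal B, add B -> .γ for every B-production
Closure: [S' -> .S, S -> .aaA]


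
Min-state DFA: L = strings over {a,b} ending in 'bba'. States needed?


Track the longest suffix of input matching a prefix of 'bba': 4 classes (prefixes of length 0..3)
Minimal DFA: 4 states


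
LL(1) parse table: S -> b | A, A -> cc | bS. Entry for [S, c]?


For [S, c]: 'c' ∈ FIRST(A)
Entry: S -> A


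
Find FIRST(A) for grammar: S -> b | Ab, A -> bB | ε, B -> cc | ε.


Per alternative of A: FIRST(bB) = {b}; FIRST(ε) = {ε}
FIRST(A) = {b, ε}


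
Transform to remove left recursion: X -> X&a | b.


Left-recursive alternatives: X&a; non-recursive: b
Introduce X': X -> bX', X' -> &aX' | ε


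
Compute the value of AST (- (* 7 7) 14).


Evaluate inner: (* 7 7) = 49
Evaluate root: (- 49 14) = 35
Result: 35


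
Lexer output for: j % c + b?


Scan left to right, longest-match per lexeme
Tokens: ID(j), OP(%), ID(c), OP(+), ID(b)


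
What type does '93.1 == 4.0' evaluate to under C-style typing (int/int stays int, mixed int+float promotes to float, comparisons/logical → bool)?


Operand types: float == float
Rule: comparison yields bool
Result type: bool


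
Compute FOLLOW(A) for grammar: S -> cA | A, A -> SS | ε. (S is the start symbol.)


$ ∈ FOLLOW(S). For each A -> αBβ: add FIRST(β)\{ε} to FOLLOW(B); if β nullable, add FOLLOW(A).
FOLLOW(A) = {$, c}


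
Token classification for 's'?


Pattern: letter/underscore followed by alphanumerics, not a keyword
Type: IDENTIFIER


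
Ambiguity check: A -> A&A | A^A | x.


'x&x^x' has two parse trees (no precedence encoded between & and ^)
Ambiguous


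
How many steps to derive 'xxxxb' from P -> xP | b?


Derivation: P => xP => xxP => xxxP => xxxxP => xxxxb
Steps: 5


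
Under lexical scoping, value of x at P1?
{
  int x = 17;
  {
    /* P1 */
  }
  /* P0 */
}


P1's block does not declare x; resolves to the enclosing declaration at depth 0
x = 17


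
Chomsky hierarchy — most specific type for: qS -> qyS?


LHS has context (more than one symbol) and |LHS| ≤ |RHS|
Classification: Type 1 (Context-Sensitive)


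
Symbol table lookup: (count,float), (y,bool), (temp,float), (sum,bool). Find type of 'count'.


Lookup 'count' → type float


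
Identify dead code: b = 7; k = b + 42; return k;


b is read by k's definition; k is returned
No dead code


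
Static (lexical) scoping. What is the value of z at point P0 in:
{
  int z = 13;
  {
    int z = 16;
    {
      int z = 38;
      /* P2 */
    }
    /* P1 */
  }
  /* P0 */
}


z declared in the same block as P0
z = 13


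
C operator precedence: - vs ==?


'-' is additive (level 9); '==' is equality (level 6)
Higher level binds tighter
'-' has higher precedence than '=='


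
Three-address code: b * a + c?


Break into single-operator statements:
t1 = b * a
t2 = t1 + c


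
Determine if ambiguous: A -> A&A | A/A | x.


'x&x/x' has two parse trees (no precedence encoded between & and /)
Ambiguous


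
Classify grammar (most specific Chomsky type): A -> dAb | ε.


Single nonterminal LHS, but d^n b^n is not regular
Classification: Type 2 (Context-Free)


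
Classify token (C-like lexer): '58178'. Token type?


Pattern: digits only
Type: INTEGER_LITERAL


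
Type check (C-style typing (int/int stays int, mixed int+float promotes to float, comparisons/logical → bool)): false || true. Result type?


Operand types: bool || bool
Rule: logical operators take bool operands and yield bool
Result type: bool


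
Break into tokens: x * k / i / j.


Scan left to right, longest-match per lexeme
Tokens: ID(x), OP(*), ID(k), OP(/), ID(i), OP(/), ID(j)


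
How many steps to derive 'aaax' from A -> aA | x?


Derivation: A => aA => aaA => aaaA => aaax
Steps: 4


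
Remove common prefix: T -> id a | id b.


Common prefix: 'id'
Factored: T -> id T', T' -> a | b


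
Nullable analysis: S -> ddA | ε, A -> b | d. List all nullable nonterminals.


A nonterminal is nullable iff some alternative derives ε (directly, or every symbol in it is nullable)
Nullable: {S}


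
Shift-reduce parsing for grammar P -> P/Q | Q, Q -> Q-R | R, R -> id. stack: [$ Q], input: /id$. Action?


lookahead ∉ {-} so Q won't extend; reduce P -> Q
Action: reduce (P -> Q)


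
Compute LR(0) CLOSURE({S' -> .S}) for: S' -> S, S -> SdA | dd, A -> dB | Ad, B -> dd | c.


Start: S' -> .S
For each item with dot before a nonterminal B, add B -> .γ for every B-production
Closure: [S' -> .S, S -> .SdA, S -> .dd]


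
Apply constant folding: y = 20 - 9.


20 - 9 = 11 at compile time
Optimized: y = 11


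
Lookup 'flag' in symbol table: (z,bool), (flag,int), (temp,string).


Lookup 'flag' → type int


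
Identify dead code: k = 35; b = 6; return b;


k is assigned but never read
Dead: 'k = 35'


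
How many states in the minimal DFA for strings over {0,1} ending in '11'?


Track the longest suffix of input matching a prefix of '11': 3 classes (prefixes of length 0..2)
Minimal DFA: 3 states


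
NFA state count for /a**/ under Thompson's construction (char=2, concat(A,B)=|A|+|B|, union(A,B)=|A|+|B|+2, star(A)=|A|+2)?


Syntax tree has 1 char leaf(s), 0 union(s), 2 star(s)
chars contribute 1×2 = 2; each union adds +2; each star adds +2
Total: 2 + 0 + 4 = 6 states


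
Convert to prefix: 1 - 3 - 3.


left-to-right (same/higher precedence on left): tree is (- (- 1 3) 3)
Prefix: - - 1 3 3


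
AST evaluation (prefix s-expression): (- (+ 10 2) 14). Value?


Evaluate inner: (+ 10 2) = 12
Evaluate root: (- 12 14) = -2
Result: -2


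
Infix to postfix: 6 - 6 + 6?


Left to right (same or higher precedence on left)
Postfix: 6 6 - 6 +


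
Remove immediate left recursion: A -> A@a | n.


Left-recursive alternatives: A@a; non-recursive: n
Introduce A': A -> nA', A' -> @aA' | ε


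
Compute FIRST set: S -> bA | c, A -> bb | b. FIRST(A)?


Per alternative of A: FIRST(bb) = {b}; FIRST(b) = {b}
FIRST(A) = {b}


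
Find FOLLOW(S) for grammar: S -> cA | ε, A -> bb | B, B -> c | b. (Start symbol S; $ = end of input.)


$ ∈ FOLLOW(S). For each A -> αBβ: add FIRST(β)\{ε} to FOLLOW(B); if β nullable, add FOLLOW(A).
FOLLOW(S) = {$}


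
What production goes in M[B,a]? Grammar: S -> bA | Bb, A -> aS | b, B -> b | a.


For [B, a]: 'a' ∈ FIRST(a)
Entry: B -> a


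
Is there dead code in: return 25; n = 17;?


statement follows a return and is unreachable
Dead: 'n = 17'


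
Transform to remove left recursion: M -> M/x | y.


Left-recursive alternatives: M/x; non-recursive: y
Introduce M': M -> yM', M' -> /xM' | ε


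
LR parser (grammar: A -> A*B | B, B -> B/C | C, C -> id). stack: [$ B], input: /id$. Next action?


shift '/' to continue B -> B/C
Action: shift


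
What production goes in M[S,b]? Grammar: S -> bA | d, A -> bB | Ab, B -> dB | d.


For [S, b]: 'b' ∈ FIRST(bA)
Entry: S -> bA


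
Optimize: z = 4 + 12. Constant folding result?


4 + 12 = 16 at compile time
Optimized: z = 16


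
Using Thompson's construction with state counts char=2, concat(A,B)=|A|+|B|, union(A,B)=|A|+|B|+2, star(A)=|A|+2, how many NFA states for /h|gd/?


Syntax tree has 3 char leaf(s), 1 union(s), 0 star(s)
chars contribute 3×2 = 6; each union adds +2; each star adds +2
Total: 6 + 2 + 0 = 8 states


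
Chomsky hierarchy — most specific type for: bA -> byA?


LHS has context (more than one symbol) and |LHS| ≤ |RHS|
Classification: Type 1 (Context-Sensitive)


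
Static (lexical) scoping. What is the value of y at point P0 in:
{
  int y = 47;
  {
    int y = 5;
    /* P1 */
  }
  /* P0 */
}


y declared in the same block as P0
y = 47


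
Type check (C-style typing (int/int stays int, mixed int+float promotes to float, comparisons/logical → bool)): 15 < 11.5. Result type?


Operand types: int < float
Rule: comparison yields bool
Result type: bool


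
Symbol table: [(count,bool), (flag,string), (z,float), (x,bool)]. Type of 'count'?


Lookup 'count' → type bool


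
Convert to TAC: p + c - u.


Break into single-operator statements:
t1 = p + c
t2 = t1 - u


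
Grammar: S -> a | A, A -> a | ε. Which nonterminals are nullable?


A nonterminal is nullable iff some alternative derives ε (directly, or every symbol in it is nullable)
Nullable: {A, S}


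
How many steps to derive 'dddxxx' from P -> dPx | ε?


Derivation: P => dPx => ddPxx => dddPxxx => dddxxx
Steps: 4


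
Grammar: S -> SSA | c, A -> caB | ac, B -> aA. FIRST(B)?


Per alternative of B: FIRST(aA) = {a}
FIRST(B) = {a}


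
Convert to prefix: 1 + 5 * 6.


'*' binds tighter: tree is (+ 1 (* 5 6))
Prefix: + 1 * 5 6


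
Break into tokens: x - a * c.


Scan left to right, longest-match per lexeme
Tokens: ID(x), OP(-), ID(a), OP(*), ID(c)


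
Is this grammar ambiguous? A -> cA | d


right-linear, alternatives start with distinct terminals 'c' vs 'd': unique leftmost derivation
Unambiguous


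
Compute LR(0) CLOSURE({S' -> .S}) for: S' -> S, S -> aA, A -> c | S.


Start: S' -> .S
For each item with dot before a nonterminal B, add B -> .γ for every B-production
Closure: [S' -> .S, S -> .aA]


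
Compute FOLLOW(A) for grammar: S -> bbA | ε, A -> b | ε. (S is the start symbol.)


$ ∈ FOLLOW(S). For each A -> αBβ: add FIRST(β)\{ε} to FOLLOW(B); if β nullable, add FOLLOW(A).
FOLLOW(A) = {$}


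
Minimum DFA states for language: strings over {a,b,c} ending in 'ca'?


Track the longest suffix of input matching a prefix of 'ca': 3 classes (prefixes of length 0..2)
Minimal DFA: 3 states


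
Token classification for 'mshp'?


Pattern: letter/underscore followed by alphanumerics, not a keyword
Type: IDENTIFIER


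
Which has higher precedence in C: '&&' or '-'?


'-' is additive (level 9); '&&' is logical AND (level 2)
Higher level binds tighter
'-' has higher precedence than '&&'


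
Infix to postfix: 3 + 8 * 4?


* has higher precedence, evaluate 8*4 first
Postfix: 3 8 4 * +


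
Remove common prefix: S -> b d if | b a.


Common prefix: 'b'
Factored: S -> b S', S' -> d if | a


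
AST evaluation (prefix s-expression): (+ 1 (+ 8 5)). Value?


Evaluate inner: (+ 8 5) = 13
Evaluate root: (+ 1 13) = 14
Result: 14


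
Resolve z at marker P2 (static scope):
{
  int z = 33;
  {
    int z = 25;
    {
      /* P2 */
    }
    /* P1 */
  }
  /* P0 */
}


P2's block does not declare z; resolves to the enclosing declaration at depth 1
z = 25


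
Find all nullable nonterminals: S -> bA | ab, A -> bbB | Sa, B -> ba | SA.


A nonterminal is nullable iff some alternative derives ε (directly, or every symbol in it is nullable)
Nullable: {}


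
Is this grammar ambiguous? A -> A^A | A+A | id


'id^id+id' has two parse trees (no precedence encoded between ^ and +)
Ambiguous


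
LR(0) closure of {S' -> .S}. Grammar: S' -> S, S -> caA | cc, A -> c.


Start: S' -> .S
For each item with dot before a nonterminal B, add B -> .γ for every B-production
Closure: [S' -> .S, S -> .caA, S -> .cc]


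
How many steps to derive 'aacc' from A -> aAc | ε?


Derivation: A => aAc => aaAcc => aacc
Steps: 3


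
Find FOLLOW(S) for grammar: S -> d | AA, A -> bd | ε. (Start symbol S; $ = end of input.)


$ ∈ FOLLOW(S). For each A -> αBβ: add FIRST(β)\{ε} to FOLLOW(B); if β nullable, add FOLLOW(A).
FOLLOW(S) = {$}


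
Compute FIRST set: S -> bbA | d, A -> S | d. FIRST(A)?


Per alternative of A: FIRST(S) = {b, d}; FIRST(d) = {d}
FIRST(A) = {b, d}


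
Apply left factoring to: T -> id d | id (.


Common prefix: 'id'
Factored: T -> id T', T' -> d | (


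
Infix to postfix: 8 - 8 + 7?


Left to right (same or higher precedence on left)
Postfix: 8 8 - 7 +


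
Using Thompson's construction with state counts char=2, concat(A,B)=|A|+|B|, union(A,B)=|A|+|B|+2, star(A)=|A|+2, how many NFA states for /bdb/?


Syntax tree has 3 char leaf(s), 0 union(s), 0 star(s)
chars contribute 3×2 = 6; each union adds +2; each star adds +2
Total: 6 + 0 + 0 = 6 states


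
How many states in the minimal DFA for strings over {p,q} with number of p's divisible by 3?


Track (count of p) mod 3: states 0..2, accept at 0
Minimal DFA: 3 states


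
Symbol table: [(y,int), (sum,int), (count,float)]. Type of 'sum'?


Lookup 'sum' → type int


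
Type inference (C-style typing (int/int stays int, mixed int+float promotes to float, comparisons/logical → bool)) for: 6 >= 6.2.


Operand types: int >= float
Rule: comparison yields bool
Result type: bool


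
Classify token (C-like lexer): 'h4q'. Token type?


Pattern: letter/underscore followed by alphanumerics, not a keyword
Type: IDENTIFIER


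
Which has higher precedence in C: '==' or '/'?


'/' is multiplicative (level 10); '==' is equality (level 6)
Higher level binds tighter
'/' has higher precedence than '=='


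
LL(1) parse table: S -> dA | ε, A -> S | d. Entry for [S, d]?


For [S, d]: 'd' ∈ FIRST(dA)
Entry: S -> dA


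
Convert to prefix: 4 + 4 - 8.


left-to-right (same/higher precedence on left): tree is (- (+ 4 4) 8)
Prefix: - + 4 4 8


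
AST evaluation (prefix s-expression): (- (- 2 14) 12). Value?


Evaluate inner: (- 2 14) = -12
Evaluate root: (- -12 12) = -24
Result: -24


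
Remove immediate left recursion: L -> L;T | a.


Left-recursive alternatives: L;T; non-recursive: a
Introduce L': L -> aL', L' -> ;TL' | ε


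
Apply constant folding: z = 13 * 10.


13 * 10 = 130 at compile time
Optimized: z = 130


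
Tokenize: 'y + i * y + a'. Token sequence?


Scan left to right, longest-match per lexeme
Tokens: ID(y), OP(+), ID(i), OP(*), ID(y), OP(+), ID(a)


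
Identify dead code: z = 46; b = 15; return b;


z is assigned but never read
Dead: 'z = 46'


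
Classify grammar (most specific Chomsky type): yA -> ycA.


LHS has context (more than one symbol) and |LHS| ≤ |RHS|
Classification: Type 1 (Context-Sensitive)


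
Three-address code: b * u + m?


Break into single-operator statements:
t1 = b * u
t2 = t1 + m


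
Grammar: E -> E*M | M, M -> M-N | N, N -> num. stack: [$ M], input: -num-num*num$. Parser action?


shift '-' to continue M -> M-N
Action: shift


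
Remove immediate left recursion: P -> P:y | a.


Left-recursive alternatives: P:y; non-recursive: a
Introduce P': P -> aP', P' -> :yP' | ε


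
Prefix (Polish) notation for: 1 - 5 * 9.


'*' binds tighter: tree is (- 1 (* 5 9))
Prefix: - 1 * 5 9


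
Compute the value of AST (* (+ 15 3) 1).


Evaluate inner: (+ 15 3) = 18
Evaluate root: (* 18 1) = 18
Result: 18


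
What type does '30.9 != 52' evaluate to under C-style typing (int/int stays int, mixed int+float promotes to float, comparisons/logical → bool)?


Operand types: float != int
Rule: comparison yields bool
Result type: bool


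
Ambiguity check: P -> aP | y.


right-linear, alternatives start with distinct terminals 'a' vs 'y': unique leftmost derivation
Unambiguous


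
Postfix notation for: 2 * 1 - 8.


Left to right (same or higher precedence on left)
Postfix: 2 1 * 8 -


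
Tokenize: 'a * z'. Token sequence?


Scan left to right, longest-match per lexeme
Tokens: ID(a), OP(*), ID(z)


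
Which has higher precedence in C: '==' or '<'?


'<' is relational (level 7); '==' is equality (level 6)
Higher level binds tighter
'<' has higher precedence than '=='


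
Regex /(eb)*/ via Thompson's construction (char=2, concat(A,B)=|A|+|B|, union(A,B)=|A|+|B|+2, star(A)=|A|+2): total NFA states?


Syntax tree has 2 char leaf(s), 0 union(s), 1 star(s)
chars contribute 2×2 = 4; each union adds +2; each star adds +2
Total: 4 + 0 + 2 = 6 states


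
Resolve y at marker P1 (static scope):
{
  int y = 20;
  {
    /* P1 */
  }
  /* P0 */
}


P1's block does not declare y; resolves to the enclosing declaration at depth 0
y = 20


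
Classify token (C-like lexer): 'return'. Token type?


Pattern: reserved word
Type: KEYWORD


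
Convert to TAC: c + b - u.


Break into single-operator statements:
t1 = c + b
t2 = t1 - u


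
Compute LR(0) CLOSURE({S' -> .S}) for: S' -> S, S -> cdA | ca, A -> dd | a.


Start: S' -> .S
For each item with dot before a nonterminal B, add B -> .γ for every B-production
Closure: [S' -> .S, S -> .cdA, S -> .ca]


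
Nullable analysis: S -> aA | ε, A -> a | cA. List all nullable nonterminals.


A nonterminal is nullable iff some alternative derives ε (directly, or every symbol in it is nullable)
Nullable: {S}


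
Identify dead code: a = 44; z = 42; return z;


a is assigned but never read
Dead: 'a = 44'


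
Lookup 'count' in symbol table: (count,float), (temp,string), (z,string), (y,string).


Lookup 'count' → type float


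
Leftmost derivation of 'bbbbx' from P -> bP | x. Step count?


Derivation: P => bP => bbP => bbbP => bbbbP => bbbbx
Steps: 5


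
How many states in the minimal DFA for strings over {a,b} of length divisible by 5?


Track length mod 5: states 0..4, accept at 0
Minimal DFA: 5 states


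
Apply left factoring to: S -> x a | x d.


Common prefix: 'x'
Factored: S -> x S', S' -> a | d


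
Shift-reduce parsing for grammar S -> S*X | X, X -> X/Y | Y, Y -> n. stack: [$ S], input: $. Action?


start symbol S on stack, input exhausted
Action: accept


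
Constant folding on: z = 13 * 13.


13 * 13 = 169 at compile time
Optimized: z = 169


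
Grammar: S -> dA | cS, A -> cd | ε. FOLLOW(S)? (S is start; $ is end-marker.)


$ ∈ FOLLOW(S). For each A -> αBβ: add FIRST(β)\{ε} to FOLLOW(B); if β nullable, add FOLLOW(A).
FOLLOW(S) = {$}


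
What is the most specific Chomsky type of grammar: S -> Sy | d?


Left-linear: every RHS is a terminal or one nonterminal followed by a terminal
Classification: Type 3 (Regular)


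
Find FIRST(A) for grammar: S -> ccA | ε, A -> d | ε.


Per alternative of A: FIRST(d) = {d}; FIRST(ε) = {ε}
FIRST(A) = {d, ε}


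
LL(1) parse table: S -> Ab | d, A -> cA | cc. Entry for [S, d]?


For [S, d]: 'd' ∈ FIRST(d)
Entry: S -> d


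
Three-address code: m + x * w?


Break into single-operator statements:
t1 = x * w
t2 = m + t1


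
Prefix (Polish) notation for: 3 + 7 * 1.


'*' binds tighter: tree is (+ 3 (* 7 1))
Prefix: + 3 * 7 1


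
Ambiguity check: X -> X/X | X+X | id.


'id/id+id' has two parse trees (no precedence encoded between / and +)
Ambiguous


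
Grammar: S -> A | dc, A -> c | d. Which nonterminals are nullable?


A nonterminal is nullable iff some alternative derives ε (directly, or every symbol in it is nullable)
Nullable: {}


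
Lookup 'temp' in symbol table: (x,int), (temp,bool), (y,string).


Lookup 'temp' → type bool


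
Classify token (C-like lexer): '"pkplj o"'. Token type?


Pattern: double-quoted sequence
Type: STRING_LITERAL


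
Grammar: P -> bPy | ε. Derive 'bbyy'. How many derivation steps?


Derivation: P => bPy => bbPyy => bbyy
Steps: 3


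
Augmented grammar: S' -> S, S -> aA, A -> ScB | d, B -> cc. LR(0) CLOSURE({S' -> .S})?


Start: S' -> .S
For each item with dot before a nonterminal B, add B -> .γ for every B-production
Closure: [S' -> .S, S -> .aA]


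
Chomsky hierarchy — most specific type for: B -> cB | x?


Right-linear: every RHS is a terminal or a terminal followed by one nonterminal
Classification: Type 3 (Regular)


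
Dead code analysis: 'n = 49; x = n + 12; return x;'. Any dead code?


n is read by x's definition; x is returned
No dead code


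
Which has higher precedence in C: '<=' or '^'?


'<=' is relational (level 7); '^' is bitwise XOR (level 4)
Higher level binds tighter
'<=' has higher precedence than '^'


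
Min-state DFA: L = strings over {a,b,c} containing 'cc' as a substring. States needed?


KMP-style automaton: 2 progress states + 1 absorbing accept = 3
Minimal DFA: 3 states


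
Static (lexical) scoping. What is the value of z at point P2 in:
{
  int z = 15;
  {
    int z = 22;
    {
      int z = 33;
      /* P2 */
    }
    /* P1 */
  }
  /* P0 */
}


z declared in the same block as P2
z = 33


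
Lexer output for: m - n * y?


Scan left to right, longest-match per lexeme
Tokens: ID(m), OP(-), ID(n), OP(*), ID(y)


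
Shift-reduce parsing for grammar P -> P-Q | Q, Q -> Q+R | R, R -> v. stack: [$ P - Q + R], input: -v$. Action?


handle 'Q+R' on top
Action: reduce (Q -> Q+R)


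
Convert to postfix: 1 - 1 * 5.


* has higher precedence, evaluate 1*5 first
Postfix: 1 1 5 * -


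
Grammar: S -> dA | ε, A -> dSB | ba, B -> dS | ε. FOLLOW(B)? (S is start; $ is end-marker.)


$ ∈ FOLLOW(S). For each A -> αBβ: add FIRST(β)\{ε} to FOLLOW(B); if β nullable, add FOLLOW(A).
FOLLOW(B) = {$, d}


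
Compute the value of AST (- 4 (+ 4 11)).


Evaluate inner: (+ 4 11) = 15
Evaluate root: (- 4 15) = -11
Result: -11


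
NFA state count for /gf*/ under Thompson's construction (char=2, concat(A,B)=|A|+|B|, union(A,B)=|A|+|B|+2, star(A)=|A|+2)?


Syntax tree has 2 char leaf(s), 0 union(s), 1 star(s)
chars contribute 2×2 = 4; each union adds +2; each star adds +2
Total: 4 + 0 + 2 = 6 states


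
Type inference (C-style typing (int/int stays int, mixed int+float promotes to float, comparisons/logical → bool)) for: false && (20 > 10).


Operand types: bool && bool
Rule: logical operators take bool operands and yield bool
Result type: bool


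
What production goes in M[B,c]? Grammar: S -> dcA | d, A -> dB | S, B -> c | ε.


For [B, c]: 'c' ∈ FIRST(c)
Entry: B -> c


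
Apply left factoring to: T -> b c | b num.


Common prefix: 'b'
Factored: T -> b T', T' -> c | num


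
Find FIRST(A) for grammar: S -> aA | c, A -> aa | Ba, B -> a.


Per alternative of A: FIRST(aa) = {a}; FIRST(Ba) = {a}
FIRST(A) = {a}


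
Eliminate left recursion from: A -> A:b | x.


Left-recursive alternatives: A:b; non-recursive: x
Introduce A': A -> xA', A' -> :bA' | ε


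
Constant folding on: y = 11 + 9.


11 + 9 = 20 at compile time
Optimized: y = 20


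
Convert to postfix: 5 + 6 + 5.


Left to right (same or higher precedence on left)
Postfix: 5 6 + 5 +


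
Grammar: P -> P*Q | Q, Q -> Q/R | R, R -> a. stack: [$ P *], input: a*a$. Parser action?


no handle ('P*' is not any RHS); shift 'a'
Action: shift


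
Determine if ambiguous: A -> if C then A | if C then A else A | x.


dangling else: 'if C then if C then x else x' parses two ways
Ambiguous


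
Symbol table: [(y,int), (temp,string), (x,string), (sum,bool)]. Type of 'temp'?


Lookup 'temp' → type string


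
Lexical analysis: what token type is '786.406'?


Pattern: digits with a decimal point
Type: FLOAT_LITERAL


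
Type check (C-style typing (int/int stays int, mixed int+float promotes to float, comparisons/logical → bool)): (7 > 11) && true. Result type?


Operand types: bool && bool
Rule: logical operators take bool operands and yield bool
Result type: bool


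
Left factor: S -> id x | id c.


Common prefix: 'id'
Factored: S -> id S', S' -> x | c


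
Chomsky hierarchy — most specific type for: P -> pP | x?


Right-linear: every RHS is a terminal or a terminal followed by one nonterminal
Classification: Type 3 (Regular)


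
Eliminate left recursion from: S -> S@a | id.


Left-recursive alternatives: S@a; non-recursive: id
Introduce S': S -> idS', S' -> @aS' | ε


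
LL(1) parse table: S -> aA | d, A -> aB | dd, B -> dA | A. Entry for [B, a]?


For [B, a]: 'a' ∈ FIRST(A)
Entry: B -> A


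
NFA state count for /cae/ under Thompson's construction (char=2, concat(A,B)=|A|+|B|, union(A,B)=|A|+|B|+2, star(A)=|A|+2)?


Syntax tree has 3 char leaf(s), 0 union(s), 0 star(s)
chars contribute 3×2 = 6; each union adds +2; each star adds +2
Total: 6 + 0 + 0 = 6 states


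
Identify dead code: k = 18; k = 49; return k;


first assignment to k is overwritten before any read
Dead: 'k = 18'


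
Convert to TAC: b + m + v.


Break into single-operator statements:
t1 = b + m
t2 = t1 + v


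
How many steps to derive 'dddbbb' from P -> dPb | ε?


Derivation: P => dPb => ddPbb => dddPbbb => dddbbb
Steps: 4


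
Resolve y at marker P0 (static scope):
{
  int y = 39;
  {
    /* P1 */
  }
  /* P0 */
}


y declared in the same block as P0
y = 39


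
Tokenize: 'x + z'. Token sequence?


Scan left to right, longest-match per lexeme
Tokens: ID(x), OP(+), ID(z)


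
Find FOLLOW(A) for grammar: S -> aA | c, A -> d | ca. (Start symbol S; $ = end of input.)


$ ∈ FOLLOW(S). For each A -> αBβ: add FIRST(β)\{ε} to FOLLOW(B); if β nullable, add FOLLOW(A).
FOLLOW(A) = {$}


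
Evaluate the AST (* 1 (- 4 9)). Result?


Evaluate inner: (- 4 9) = -5
Evaluate root: (* 1 -5) = -5
Result: -5


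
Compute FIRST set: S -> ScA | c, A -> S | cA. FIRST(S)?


Per alternative of S: FIRST(ScA) = {c}; FIRST(c) = {c}
FIRST(S) = {c}


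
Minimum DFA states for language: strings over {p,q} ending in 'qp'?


Track the longest suffix of input matching a prefix of 'qp': 3 classes (prefixes of length 0..2)
Minimal DFA: 3 states


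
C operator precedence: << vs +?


'+' is additive (level 9); '<<' is shift (level 8)
Higher level binds tighter
'+' has higher precedence than '<<'


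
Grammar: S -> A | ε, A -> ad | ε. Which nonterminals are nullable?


A nonterminal is nullable iff some alternative derives ε (directly, or every symbol in it is nullable)
Nullable: {A, S}


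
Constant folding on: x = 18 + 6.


18 + 6 = 24 at compile time
Optimized: x = 24


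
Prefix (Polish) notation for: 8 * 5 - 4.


left-to-right (same/higher precedence on left): tree is (- (* 8 5) 4)
Prefix: - * 8 5 4


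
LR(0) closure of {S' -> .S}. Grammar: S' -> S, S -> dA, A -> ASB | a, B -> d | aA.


Start: S' -> .S
For each item with dot before a nonterminal B, add B -> .γ for every B-production
Closure: [S' -> .S, S -> .dA]


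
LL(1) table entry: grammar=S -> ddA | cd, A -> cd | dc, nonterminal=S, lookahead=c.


For [S, c]: 'c' ∈ FIRST(cd)
Entry: S -> cd


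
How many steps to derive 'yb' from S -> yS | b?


Derivation: S => yS => yb
Steps: 2


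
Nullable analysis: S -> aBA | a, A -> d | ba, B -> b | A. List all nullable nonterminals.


A nonterminal is nullable iff some alternative derives ε (directly, or every symbol in it is nullable)
Nullable: {}


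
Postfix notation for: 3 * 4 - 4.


Left to right (same or higher precedence on left)
Postfix: 3 4 * 4 -


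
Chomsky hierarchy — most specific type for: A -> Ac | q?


Left-linear: every RHS is a terminal or one nonterminal followed by a terminal
Classification: Type 3 (Regular)


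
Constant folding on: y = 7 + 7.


7 + 7 = 14 at compile time
Optimized: y = 14


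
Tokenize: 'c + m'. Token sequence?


Scan left to right, longest-match per lexeme
Tokens: ID(c), OP(+), ID(m)


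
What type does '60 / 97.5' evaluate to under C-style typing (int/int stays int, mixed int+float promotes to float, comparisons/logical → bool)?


Operand types: int / float
Rule: mixed int/float promotes to float; int/int stays int
Result type: float


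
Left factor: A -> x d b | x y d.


Common prefix: 'x'
Factored: A -> x A', A' -> d b | y d


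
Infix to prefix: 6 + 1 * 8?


'*' binds tighter: tree is (+ 6 (* 1 8))
Prefix: + 6 * 1 8


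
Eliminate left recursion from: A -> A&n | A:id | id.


Left-recursive alternatives: A&n, A:id; non-recursive: id
Introduce A': A -> idA', A' -> &nA' | :idA' | ε


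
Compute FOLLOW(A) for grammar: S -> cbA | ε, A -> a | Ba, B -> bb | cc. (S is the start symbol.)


$ ∈ FOLLOW(S). For each A -> αBβ: add FIRST(β)\{ε} to FOLLOW(B); if β nullable, add FOLLOW(A).
FOLLOW(A) = {$}


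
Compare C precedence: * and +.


'*' is multiplicative (level 10); '+' is additive (level 9)
Higher level binds tighter
'*' has higher precedence than '+'


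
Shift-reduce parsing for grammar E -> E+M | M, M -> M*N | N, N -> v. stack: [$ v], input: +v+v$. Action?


'v' on top is the handle for N -> v
Action: reduce (N -> v)


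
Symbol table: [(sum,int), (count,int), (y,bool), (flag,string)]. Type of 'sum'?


Lookup 'sum' → type int


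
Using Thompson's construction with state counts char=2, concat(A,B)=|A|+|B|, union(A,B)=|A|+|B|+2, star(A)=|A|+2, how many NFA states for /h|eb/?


Syntax tree has 3 char leaf(s), 1 union(s), 0 star(s)
chars contribute 3×2 = 6; each union adds +2; each star adds +2
Total: 6 + 2 + 0 = 8 states


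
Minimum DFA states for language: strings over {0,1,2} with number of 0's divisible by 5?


Track (count of 0) mod 5: states 0..4, accept at 0
Minimal DFA: 5 states


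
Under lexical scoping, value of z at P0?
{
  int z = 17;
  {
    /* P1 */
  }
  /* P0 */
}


z declared in the same block as P0
z = 17


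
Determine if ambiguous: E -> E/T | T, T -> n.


precedence layered via separate nonterminal T: deterministic
Unambiguous


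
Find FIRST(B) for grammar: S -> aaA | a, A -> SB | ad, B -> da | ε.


Per alternative of B: FIRST(da) = {d}; FIRST(ε) = {ε}
FIRST(B) = {d, ε}


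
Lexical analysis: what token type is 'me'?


Pattern: letter/underscore followed by alphanumerics, not a keyword
Type: IDENTIFIER


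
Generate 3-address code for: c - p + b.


Break into single-operator statements:
t1 = c - p
t2 = t1 + b


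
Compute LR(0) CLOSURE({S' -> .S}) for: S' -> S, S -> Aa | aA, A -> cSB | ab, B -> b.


Start: S' -> .S
For each item with dot before a nonterminal B, add B -> .γ for every B-production
Closure: [S' -> .S, S -> .Aa, S -> .aA, A -> .cSB, A -> .ab]


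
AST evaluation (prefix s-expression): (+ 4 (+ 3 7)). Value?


Evaluate inner: (+ 3 7) = 10
Evaluate root: (+ 4 10) = 14
Result: 14


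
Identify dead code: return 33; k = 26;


statement follows a return and is unreachable
Dead: 'k = 26'


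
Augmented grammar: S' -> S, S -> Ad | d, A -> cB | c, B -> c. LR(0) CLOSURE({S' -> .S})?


Start: S' -> .S
For each item with dot before a nonterminal B, add B -> .γ for every B-production
Closure: [S' -> .S, S -> .Ad, S -> .d, A -> .cB, A -> .c]


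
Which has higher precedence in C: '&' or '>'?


'>' is relational (level 7); '&' is bitwise AND (level 5)
Higher level binds tighter
'>' has higher precedence than '&'


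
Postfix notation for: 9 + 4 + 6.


Left to right (same or higher precedence on left)
Postfix: 9 4 + 6 +


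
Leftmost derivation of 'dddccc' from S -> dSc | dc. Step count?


Derivation: S => dSc => ddScc => dddccc
Steps: 3


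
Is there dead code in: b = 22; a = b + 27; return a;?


b is read by a's definition; a is returned
No dead code


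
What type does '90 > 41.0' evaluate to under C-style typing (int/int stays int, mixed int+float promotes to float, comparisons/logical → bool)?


Operand types: int > float
Rule: comparison yields bool
Result type: bool


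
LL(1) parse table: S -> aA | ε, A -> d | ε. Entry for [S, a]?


For [S, a]: 'a' ∈ FIRST(aA)
Entry: S -> aA


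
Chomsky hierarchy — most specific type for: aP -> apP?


LHS has context (more than one symbol) and |LHS| ≤ |RHS|
Classification: Type 1 (Context-Sensitive)


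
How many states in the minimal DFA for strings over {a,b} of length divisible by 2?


Track length mod 2: states 0..1, accept at 0
Minimal DFA: 2 states


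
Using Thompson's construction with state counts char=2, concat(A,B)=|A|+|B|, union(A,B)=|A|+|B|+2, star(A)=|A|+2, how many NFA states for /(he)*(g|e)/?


Syntax tree has 4 char leaf(s), 1 union(s), 1 star(s)
chars contribute 4×2 = 8; each union adds +2; each star adds +2
Total: 8 + 2 + 2 = 12 states


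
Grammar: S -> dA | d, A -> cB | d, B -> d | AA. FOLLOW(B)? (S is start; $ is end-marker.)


$ ∈ FOLLOW(S). For each A -> αBβ: add FIRST(β)\{ε} to FOLLOW(B); if β nullable, add FOLLOW(A).
FOLLOW(B) = {$, c, d}


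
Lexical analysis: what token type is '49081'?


Pattern: digits only
Type: INTEGER_LITERAL


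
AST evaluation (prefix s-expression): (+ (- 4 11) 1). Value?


Evaluate inner: (- 4 11) = -7
Evaluate root: (+ -7 1) = -6
Result: -6


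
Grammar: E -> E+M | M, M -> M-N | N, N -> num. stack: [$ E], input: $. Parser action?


start symbol E on stack, input exhausted
Action: accept


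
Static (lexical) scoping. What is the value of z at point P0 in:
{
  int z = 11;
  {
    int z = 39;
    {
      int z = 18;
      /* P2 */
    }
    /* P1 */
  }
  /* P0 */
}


z declared in the same block as P0
z = 11


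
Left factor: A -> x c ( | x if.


Common prefix: 'x'
Factored: A -> x A', A' -> c ( | if


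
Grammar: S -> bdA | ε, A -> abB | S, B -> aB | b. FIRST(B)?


Per alternative of B: FIRST(aB) = {a}; FIRST(b) = {b}
FIRST(B) = {a, b}


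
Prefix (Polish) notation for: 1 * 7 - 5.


left-to-right (same/higher precedence on left): tree is (- (* 1 7) 5)
Prefix: - * 1 7 5


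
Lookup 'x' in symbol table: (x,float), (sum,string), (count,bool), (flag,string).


Lookup 'x' → type float


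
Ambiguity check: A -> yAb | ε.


balanced y^n…b^n: each string has a unique parse
Unambiguous


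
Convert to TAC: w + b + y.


Break into single-operator statements:
t1 = w + b
t2 = t1 + y


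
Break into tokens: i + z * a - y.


Scan left to right, longest-match per lexeme
Tokens: ID(i), OP(+), ID(z), OP(*), ID(a), OP(-), ID(y)


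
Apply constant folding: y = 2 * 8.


2 * 8 = 16 at compile time
Optimized: y = 16


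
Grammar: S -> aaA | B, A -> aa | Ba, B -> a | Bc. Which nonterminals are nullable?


A nonterminal is nullable iff some alternative derives ε (directly, or every symbol in it is nullable)
Nullable: {}


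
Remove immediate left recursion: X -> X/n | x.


Left-recursive alternatives: X/n; non-recursive: x
Introduce X': X -> xX', X' -> /nX' | ε


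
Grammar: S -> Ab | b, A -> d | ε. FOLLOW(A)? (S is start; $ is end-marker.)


$ ∈ FOLLOW(S). For each A -> αBβ: add FIRST(β)\{ε} to FOLLOW(B); if β nullable, add FOLLOW(A).
FOLLOW(A) = {b}


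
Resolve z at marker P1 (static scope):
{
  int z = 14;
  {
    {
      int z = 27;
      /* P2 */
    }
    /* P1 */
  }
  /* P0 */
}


P1's block does not declare z; resolves to the enclosing declaration at depth 0
z = 14


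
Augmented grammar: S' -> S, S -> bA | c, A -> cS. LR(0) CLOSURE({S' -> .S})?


Start: S' -> .S
For each item with dot before a nonterminal B, add B -> .γ for every B-production
Closure: [S' -> .S, S -> .bA, S -> .c]


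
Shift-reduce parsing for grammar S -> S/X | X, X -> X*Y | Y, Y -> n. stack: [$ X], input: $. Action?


lookahead ∉ {*} so X won't extend; reduce S -> X
Action: reduce (S -> X)


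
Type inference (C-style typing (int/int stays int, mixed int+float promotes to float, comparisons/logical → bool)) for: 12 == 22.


Operand types: int == int
Rule: comparison yields bool
Result type: bool


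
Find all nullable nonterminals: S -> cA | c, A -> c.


A nonterminal is nullable iff some alternative derives ε (directly, or every symbol in it is nullable)
Nullable: {}


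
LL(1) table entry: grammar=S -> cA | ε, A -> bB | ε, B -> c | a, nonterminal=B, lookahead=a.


For [B, a]: 'a' ∈ FIRST(a)
Entry: B -> a


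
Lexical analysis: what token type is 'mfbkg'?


Pattern: letter/underscore followed by alphanumerics, not a keyword
Type: IDENTIFIER


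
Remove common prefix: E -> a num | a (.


Common prefix: 'a'
Factored: E -> a E', E' -> num | (


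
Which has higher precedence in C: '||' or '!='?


'!=' is equality (level 6); '||' is logical OR (level 1)
Higher level binds tighter
'!=' has higher precedence than '||'


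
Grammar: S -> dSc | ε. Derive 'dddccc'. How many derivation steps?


Derivation: S => dSc => ddScc => dddSccc => dddccc
Steps: 4


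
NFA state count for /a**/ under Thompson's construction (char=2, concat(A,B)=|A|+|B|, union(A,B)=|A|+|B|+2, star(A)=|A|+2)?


Syntax tree has 1 char leaf(s), 0 union(s), 2 star(s)
chars contribute 1×2 = 2; each union adds +2; each star adds +2
Total: 2 + 0 + 4 = 6 states


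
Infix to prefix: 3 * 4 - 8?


left-to-right (same/higher precedence on left): tree is (- (* 3 4) 8)
Prefix: - * 3 4 8


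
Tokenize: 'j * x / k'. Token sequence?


Scan left to right, longest-match per lexeme
Tokens: ID(j), OP(*), ID(x), OP(/), ID(k)


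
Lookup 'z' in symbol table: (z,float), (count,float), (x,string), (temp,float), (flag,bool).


Lookup 'z' → type float


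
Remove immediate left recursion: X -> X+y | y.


Left-recursive alternatives: X+y; non-recursive: y
Introduce X': X -> yX', X' -> +yX' | ε


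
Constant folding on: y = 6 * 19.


6 * 19 = 114 at compile time
Optimized: y = 114


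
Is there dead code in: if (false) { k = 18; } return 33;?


condition is constant false, so the whole block is unreachable
Dead: 'if (false) { k = 18; }'


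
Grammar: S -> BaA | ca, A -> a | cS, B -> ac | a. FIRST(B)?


Per alternative of B: FIRST(ac) = {a}; FIRST(a) = {a}
FIRST(B) = {a}


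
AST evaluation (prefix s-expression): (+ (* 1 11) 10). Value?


Evaluate inner: (* 1 11) = 11
Evaluate root: (+ 11 10) = 21
Result: 21


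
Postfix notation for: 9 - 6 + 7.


Left to right (same or higher precedence on left)
Postfix: 9 6 - 7 +


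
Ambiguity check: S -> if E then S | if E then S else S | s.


dangling else: 'if E then if E then s else s' parses two ways
Ambiguous
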